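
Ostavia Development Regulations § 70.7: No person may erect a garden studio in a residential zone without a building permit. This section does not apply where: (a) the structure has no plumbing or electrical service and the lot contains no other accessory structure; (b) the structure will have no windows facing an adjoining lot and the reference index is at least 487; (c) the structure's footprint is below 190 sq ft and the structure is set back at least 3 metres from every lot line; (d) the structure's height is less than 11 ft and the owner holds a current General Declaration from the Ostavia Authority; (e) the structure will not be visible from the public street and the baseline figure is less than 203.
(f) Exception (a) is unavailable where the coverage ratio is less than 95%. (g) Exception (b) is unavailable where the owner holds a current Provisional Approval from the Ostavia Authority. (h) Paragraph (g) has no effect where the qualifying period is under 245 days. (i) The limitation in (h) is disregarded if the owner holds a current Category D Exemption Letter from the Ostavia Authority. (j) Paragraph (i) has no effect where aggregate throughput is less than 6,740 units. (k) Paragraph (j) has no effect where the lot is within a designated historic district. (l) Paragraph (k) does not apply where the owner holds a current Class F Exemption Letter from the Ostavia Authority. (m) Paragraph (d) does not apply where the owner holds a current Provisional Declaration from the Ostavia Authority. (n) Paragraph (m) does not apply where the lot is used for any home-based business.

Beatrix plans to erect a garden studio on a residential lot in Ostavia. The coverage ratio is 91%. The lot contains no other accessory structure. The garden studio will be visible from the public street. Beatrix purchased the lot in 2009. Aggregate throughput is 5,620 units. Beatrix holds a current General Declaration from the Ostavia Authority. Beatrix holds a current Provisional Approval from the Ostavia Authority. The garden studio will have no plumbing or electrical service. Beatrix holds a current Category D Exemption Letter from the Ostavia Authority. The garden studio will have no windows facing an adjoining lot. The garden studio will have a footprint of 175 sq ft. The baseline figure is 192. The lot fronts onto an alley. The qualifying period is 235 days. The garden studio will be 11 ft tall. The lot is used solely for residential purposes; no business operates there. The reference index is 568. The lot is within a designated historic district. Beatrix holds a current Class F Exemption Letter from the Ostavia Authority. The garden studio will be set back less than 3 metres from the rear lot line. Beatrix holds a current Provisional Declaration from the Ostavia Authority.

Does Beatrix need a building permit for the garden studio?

No — exception (b) applies; Beatrix does not need a building permit.

Exception (a)'s conditions are all satisfied: there is no plumbing or electrical service; the lot has no other accessory structure. But applying paragraph (f): (f) is engaged — the coverage ratio is 91%, less than the 95% limit. (a) is therefore removed.
All of (b)'s requirements are met (no windows face an adjoining lot; the reference index is 568, meeting the 487 threshold). Applying paragraphs (g)–(l): (g) applies (a current Provisional Approval is held), but is set aside by (h): (h) operates against (g): the qualifying period is 235 days, under the 245 days limit. (i) is triggered (a current Category D Exemption Letter is held), but is set aside by (j): (j) operates against (i): aggregate throughput is 5,620 units, less than the 6,740 units limit. (k) would limit (j) — the lot is in a historic district — but (l) sets (k) aside: (l) is engaged — a current Class F Exemption Letter is held. Exception (b) stands.
Exception (c) requires that the structure is set back at least 3 metres from every lot line; but the rear setback is under 3 m, so (c) is unavailable.
Exception (d) does not apply: the structure's height is 11 ft, not less than 11 ft.
Exception (e) does not apply: the structure will be visible from the street.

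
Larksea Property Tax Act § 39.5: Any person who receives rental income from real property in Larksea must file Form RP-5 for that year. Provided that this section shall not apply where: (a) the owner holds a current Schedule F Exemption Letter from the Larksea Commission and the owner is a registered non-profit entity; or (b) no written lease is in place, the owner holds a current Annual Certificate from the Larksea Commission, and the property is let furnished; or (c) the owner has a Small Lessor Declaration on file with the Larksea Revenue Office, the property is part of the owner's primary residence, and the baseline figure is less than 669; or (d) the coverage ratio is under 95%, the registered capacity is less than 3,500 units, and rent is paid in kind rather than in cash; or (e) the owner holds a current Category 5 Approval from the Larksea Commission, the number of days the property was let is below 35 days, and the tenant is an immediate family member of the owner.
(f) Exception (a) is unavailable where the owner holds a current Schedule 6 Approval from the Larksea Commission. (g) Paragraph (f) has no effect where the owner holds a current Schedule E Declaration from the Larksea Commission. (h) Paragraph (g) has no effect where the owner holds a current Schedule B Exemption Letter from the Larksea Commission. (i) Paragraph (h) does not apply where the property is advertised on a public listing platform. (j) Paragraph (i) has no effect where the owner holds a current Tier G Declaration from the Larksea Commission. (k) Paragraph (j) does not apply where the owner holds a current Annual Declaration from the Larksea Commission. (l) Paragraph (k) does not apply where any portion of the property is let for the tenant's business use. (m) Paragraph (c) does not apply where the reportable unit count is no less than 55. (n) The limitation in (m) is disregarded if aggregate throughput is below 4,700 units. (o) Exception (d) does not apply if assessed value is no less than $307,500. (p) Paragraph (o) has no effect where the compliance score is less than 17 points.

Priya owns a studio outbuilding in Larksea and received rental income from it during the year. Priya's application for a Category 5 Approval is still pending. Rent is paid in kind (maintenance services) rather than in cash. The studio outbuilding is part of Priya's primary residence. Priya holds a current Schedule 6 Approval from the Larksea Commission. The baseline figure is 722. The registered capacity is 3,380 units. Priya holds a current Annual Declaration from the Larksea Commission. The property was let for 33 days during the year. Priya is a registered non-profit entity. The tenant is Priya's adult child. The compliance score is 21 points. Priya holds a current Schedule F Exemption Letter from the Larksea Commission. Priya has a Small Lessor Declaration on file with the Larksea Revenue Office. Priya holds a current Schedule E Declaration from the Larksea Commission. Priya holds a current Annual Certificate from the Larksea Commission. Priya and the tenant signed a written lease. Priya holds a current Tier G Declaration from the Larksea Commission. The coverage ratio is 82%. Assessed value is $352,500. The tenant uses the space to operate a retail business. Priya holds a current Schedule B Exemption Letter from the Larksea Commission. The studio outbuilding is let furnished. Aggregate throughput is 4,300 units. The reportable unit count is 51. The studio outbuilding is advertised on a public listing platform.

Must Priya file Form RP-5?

Yes — Priya must file Form RP-5.

Exception (a): a current Schedule F Exemption Letter is held; Priya is a registered non-profit — every condition holds. But applying paragraphs (f)–(l): (f) operates against (a): a current Schedule 6 Approval is held. (g) would limit (f) — a current Schedule E Declaration is held — but (h) sets (g) aside: (h) operates against (g): a current Schedule B Exemption Letter is held. (i) applies (the property is publicly advertised), but is itself disapplied by (j): (j) operates against (i): a current Tier G Declaration is held. (k) is engaged (a current Annual Declaration is held), but is itself disapplied by (l): (l) is triggered — the space is let for business use. So (a) is unavailable.
Exception (b) requires that no written lease is in place; but a written lease is in place, so (b) is unavailable.
Exception (c) fails — the baseline figure is 722, not less than 669.
Exception (d) is satisfied on its face — the coverage ratio is 82%, under the 95% limit; the registered capacity is 3,380 units, less than the 3,500 units limit; rent is paid in kind. Turning to paragraphs (o)–(p): (o) operates against (d): assessed value is $352,500, meeting the $307,500 threshold. (p) is not triggered (the compliance score is 21 points, not less than 17 points), so (o) stands. So (d) is unavailable.
Exception (e) fails — the Category 5 Approval is not current.
No exception displaces § 39.5.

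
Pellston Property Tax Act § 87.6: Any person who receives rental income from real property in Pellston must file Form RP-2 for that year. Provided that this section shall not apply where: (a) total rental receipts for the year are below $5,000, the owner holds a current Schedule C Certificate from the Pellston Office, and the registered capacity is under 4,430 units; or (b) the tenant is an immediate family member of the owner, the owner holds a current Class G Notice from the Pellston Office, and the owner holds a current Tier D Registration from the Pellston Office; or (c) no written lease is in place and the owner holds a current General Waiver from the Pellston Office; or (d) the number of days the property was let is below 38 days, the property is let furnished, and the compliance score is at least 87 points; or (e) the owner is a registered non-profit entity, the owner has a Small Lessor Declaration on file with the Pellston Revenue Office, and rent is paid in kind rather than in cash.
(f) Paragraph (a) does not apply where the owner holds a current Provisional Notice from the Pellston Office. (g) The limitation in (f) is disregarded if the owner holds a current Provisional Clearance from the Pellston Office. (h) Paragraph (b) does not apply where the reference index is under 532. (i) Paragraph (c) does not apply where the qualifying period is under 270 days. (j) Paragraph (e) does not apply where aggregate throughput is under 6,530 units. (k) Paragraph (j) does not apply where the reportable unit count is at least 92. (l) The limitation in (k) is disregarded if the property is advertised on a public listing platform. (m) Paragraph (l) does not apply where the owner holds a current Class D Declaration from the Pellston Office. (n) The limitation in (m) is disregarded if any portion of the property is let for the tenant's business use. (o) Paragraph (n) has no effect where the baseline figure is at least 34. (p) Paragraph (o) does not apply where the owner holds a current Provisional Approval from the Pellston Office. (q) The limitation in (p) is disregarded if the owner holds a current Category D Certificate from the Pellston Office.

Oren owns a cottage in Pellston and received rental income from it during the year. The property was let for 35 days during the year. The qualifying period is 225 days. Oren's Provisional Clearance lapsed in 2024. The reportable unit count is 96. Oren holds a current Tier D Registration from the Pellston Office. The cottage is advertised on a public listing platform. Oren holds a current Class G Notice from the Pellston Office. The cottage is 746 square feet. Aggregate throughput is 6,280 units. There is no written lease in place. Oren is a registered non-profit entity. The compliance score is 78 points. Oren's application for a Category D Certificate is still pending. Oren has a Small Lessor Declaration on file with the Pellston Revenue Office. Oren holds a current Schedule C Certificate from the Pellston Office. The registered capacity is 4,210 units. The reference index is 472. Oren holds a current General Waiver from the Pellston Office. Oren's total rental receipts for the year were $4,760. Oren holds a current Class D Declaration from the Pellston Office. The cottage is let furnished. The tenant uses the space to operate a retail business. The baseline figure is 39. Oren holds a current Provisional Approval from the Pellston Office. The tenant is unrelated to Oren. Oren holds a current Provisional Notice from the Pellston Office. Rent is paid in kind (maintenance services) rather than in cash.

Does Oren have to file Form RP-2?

Yes — Oren must file Form RP-2.

Exception (a)'s conditions are all satisfied: total rental receipts for the year are $4,760, below the $5,000 limit; a current Schedule C Certificate is held; the registered capacity is 4,210 units, under the 4,430 units limit. But: (f) operates against (a): a current Provisional Notice is held. (g) does not operate here (there is no Provisional Clearance in force), so (f) stands. Exception (a) does not apply.
Exception (b) fails — the tenant is unrelated to the owner.
Exception (c) is satisfied on its face — there is no written lease; a current General Waiver is held. However, paragraph (i) must be considered: (i) operates against (c): the qualifying period is 225 days, under the 270 days limit. (c) is therefore removed.
Exception (d) requires that the compliance score is at least 87 points; but the compliance score is 78 points, short of 87 points, so (d) is unavailable.
Exception (e)'s conditions are all satisfied: Oren is a registered non-profit; a Small Lessor Declaration is on file; rent is paid in kind. But: (j) operates — aggregate throughput is 6,280 units, under the 6,530 units limit. (k) would limit (j) — the reportable unit count is 96, meeting the 92 threshold — but (l) sets (k) aside: (l) operates against (k): the property is publicly advertised. (m) would limit (l) — a current Class D Declaration is held — but (n) sets (m) aside: (n) operates against (m): the space is let for business use. (o) would limit (n) — the baseline figure is 39, meeting the 34 threshold — but (p) sets (o) aside: (p) is triggered — a current Provisional Approval is held. (q), which would lift (p), is not triggered — there is no Category D Certificate in force. Exception (e) does not apply.
Every exception is unavailable, so the rule governs.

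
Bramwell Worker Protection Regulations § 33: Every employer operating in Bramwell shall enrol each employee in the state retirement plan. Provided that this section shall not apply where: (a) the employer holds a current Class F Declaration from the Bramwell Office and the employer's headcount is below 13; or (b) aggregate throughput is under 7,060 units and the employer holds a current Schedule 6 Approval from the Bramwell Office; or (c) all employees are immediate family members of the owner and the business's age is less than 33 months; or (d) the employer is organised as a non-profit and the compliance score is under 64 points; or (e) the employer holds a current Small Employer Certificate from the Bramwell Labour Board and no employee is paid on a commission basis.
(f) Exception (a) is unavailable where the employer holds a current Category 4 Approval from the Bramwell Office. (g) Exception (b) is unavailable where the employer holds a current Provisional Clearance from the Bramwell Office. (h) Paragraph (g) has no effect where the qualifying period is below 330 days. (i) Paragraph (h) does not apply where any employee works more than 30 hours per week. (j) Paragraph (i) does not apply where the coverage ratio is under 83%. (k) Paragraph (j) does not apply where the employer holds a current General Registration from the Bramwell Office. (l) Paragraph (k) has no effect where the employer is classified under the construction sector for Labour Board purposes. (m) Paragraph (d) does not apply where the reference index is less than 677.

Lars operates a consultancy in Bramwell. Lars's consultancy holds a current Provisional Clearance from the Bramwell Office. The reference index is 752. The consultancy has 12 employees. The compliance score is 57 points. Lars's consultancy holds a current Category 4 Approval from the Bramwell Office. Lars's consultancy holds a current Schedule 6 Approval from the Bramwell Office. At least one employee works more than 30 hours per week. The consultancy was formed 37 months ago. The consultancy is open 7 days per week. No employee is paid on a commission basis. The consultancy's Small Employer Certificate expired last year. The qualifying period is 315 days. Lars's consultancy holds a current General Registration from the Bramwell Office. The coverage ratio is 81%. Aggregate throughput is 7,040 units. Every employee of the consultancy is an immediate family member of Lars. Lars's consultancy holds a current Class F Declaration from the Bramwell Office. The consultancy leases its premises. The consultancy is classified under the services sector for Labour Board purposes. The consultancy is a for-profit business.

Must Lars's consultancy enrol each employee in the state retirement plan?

Yes — Lars's consultancy must enrol each employee in the state retirement plan.

Exception (a): a current Class F Declaration is held; the employer's headcount is 12, below the 13 limit — every condition holds. But applying paragraph (f): (f) operates against (a): a current Category 4 Approval is held. So (a) is unavailable.
All of (b)'s requirements are met (aggregate throughput is 7,040 units, under the 7,060 units limit; a current Schedule 6 Approval is held). But applying paragraphs (g)–(l): (g) operates against (b): a current Provisional Clearance is held. (h) would limit (g) — the qualifying period is 315 days, below the 330 days limit — but (i) sets (h) aside: (i) is triggered — at least one employee exceeds 30 hours/week. (j) would limit (i) — the coverage ratio is 81%, under the 83% limit — but (k) sets (j) aside: (k) operates — a current General Registration is held. (l), which would lift (k), does not operate here — the consultancy is classified under the services sector. Exception (b) does not apply.
Exception (c) does not apply: the business's age is 37 months, not less than 33 months.
Exception (d) fails — the employer is for-profit.
Exception (e) fails — the Small Employer Certificate has expired.
No exception is made out. Lars's consultancy falls within the general rule.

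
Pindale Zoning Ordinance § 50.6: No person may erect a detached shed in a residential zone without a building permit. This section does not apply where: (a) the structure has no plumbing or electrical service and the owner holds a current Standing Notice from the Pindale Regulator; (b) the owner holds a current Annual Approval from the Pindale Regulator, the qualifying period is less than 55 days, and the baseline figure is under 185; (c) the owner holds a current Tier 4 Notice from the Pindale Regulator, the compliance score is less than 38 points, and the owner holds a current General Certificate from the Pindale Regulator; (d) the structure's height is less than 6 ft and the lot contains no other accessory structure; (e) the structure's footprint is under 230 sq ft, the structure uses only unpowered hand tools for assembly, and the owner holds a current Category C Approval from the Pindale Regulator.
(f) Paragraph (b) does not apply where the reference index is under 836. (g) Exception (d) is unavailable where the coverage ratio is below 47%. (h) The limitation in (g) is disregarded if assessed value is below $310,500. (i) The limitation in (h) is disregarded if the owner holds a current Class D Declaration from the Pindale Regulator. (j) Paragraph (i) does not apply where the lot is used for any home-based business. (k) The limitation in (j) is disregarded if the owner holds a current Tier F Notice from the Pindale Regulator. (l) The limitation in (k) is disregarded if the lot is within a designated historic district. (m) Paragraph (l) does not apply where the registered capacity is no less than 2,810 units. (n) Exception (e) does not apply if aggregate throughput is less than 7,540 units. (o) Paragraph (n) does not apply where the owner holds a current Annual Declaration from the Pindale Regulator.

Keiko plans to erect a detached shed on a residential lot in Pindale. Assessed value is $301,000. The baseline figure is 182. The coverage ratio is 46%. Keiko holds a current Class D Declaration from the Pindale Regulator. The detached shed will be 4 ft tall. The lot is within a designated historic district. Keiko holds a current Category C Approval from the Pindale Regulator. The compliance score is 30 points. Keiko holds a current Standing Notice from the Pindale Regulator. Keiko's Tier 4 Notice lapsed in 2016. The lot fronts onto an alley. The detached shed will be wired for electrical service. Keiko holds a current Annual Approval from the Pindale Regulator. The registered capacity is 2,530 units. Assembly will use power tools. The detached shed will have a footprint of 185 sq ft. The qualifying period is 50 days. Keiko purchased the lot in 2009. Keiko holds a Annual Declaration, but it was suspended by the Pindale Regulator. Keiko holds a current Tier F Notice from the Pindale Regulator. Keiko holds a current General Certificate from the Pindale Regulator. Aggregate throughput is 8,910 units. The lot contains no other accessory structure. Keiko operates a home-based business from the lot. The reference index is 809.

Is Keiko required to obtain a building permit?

No — exception (d) applies; Keiko does not need a building permit.

Exception (a) fails — electrical service is planned.
Exception (b): a current Annual Approval is held; the qualifying period is 50 days, less than the 55 days limit; the baseline figure is 182, under the 185 limit — every condition holds. However, paragraph (f) must be considered: (f) is engaged — the reference index is 809, under the 836 limit. Exception (b) does not apply.
Exception (c) requires that the owner holds a current Tier 4 Notice from the Pindale Regulator; but the Tier 4 Notice is not current, so (c) is unavailable.
All of (d)'s requirements are met (the structure's height is 4 ft, less than the 6 ft limit; the lot has no other accessory structure). Under paragraphs (g)–(m): (g) would limit (d) — the coverage ratio is 46%, below the 47% limit — but (h) sets (g) aside: (h) operates against (g): assessed value is $301,000, below the $310,500 limit. (i) applies (a current Class D Declaration is held), but is displaced by (j): (j) operates against (i): a home-based business operates on the lot. (k) operates (a current Tier F Notice is held), but is displaced by (l): (l) operates against (k): the lot is in a historic district. (m), which would lift (l), does not operate here — the registered capacity is 2,530 units, short of 2,810 units. (d) remains available.
Exception (e) requires that the structure uses only unpowered hand tools for assembly; but assembly uses power tools, so (e) is unavailable.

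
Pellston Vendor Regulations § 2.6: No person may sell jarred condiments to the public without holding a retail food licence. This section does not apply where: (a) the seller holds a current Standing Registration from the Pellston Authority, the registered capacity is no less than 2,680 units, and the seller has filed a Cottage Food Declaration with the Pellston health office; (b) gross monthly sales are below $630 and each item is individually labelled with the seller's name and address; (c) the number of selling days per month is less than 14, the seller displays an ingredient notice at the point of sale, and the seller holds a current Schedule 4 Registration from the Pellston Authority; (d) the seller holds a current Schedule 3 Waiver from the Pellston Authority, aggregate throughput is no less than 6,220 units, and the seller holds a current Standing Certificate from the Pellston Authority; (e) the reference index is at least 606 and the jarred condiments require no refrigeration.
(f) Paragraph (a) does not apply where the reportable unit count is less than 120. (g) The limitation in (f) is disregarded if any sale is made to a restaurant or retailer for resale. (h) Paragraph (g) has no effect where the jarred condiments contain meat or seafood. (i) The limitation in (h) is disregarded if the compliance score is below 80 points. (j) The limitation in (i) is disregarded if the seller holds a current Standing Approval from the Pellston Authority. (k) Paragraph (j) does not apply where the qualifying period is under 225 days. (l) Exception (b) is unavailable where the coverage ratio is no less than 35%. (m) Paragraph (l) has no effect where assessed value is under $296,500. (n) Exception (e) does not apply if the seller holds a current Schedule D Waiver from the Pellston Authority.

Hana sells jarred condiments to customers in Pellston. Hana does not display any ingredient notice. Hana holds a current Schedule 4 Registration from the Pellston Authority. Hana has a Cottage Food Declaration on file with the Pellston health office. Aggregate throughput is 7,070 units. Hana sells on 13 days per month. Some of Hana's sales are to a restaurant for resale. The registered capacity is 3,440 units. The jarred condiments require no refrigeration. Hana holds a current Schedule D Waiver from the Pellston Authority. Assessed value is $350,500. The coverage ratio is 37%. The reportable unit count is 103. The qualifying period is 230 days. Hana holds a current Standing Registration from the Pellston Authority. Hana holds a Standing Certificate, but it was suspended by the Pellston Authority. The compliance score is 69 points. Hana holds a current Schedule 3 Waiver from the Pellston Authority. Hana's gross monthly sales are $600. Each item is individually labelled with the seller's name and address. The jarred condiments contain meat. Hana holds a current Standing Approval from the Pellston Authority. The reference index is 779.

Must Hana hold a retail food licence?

Exception (a): a current Standing Registration is held; the registered capacity is 3,440 units, meeting the 2,680 units threshold; a Cottage Food Declaration is on file — every condition holds. Turning to paragraphs (f)–(k): (f) operates against (a): the reportable unit count is 103, less than the 120 limit. (g) applies (some sales are to a restaurant for resale), but yields to (h): (h) is triggered — the jarred condiments contain meat. (i) is triggered (the compliance score is 69 points, below the 80 points limit), but is displaced by (j): (j) is triggered — a current Standing Approval is held. (k) is not triggered (the qualifying period is 230 days, not under 225 days), so (j) stands. So (a) is unavailable.
All of (b)'s requirements are met (gross monthly sales are $600, below the $630 limit; items are individually labelled). Turning to paragraphs (l)–(m): (l) operates against (b): the coverage ratio is 37%, meeting the 35% threshold. (m) does not operate here (assessed value is $350,500, not under $296,500), so (l) stands. Exception (b) does not apply.
Exception (c) fails — no ingredient notice is displayed.
Exception (d) fails — no current Standing Certificate is held.
Exception (e): the reference index is 779, meeting the 606 threshold; the jarred condiments are shelf-stable — every condition holds. But applying paragraph (n): (n) is engaged — a current Schedule D Waiver is held. So (e) is unavailable.
None of the exceptions is available; § 2.6 applies in full.

Yes — Hana must hold a retail food licence.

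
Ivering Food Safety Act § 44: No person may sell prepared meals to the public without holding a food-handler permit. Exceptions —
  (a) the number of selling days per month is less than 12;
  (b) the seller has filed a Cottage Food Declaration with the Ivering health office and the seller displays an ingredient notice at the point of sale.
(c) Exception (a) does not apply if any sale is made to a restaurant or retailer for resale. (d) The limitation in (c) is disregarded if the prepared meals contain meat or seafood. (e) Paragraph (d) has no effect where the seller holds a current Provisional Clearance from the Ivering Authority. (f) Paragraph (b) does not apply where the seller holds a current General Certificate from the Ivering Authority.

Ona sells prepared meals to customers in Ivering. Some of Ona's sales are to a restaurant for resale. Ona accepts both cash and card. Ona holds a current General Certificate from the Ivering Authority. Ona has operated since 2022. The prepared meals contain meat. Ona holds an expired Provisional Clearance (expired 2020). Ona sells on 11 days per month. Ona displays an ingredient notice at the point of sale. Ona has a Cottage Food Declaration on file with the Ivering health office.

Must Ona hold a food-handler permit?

Exception (a) is satisfied on its face — the number of selling days per month is 11, less than the 12 limit. Applying paragraphs (c)–(e): (c) operates (some sales are to a restaurant for resale), but is itself disapplied by (d): (d) is triggered — the prepared meals contain meat. (e) is not engaged (no current Provisional Clearance is held), so (d) stands. So (a) applies.
Exception (b): a Cottage Food Declaration is on file; an ingredient notice is displayed — every condition holds. But: (f) operates against (b): a current General Certificate is held. So (b) is unavailable.

No — exception (a) applies; Ona is not required to hold a food-handler permit.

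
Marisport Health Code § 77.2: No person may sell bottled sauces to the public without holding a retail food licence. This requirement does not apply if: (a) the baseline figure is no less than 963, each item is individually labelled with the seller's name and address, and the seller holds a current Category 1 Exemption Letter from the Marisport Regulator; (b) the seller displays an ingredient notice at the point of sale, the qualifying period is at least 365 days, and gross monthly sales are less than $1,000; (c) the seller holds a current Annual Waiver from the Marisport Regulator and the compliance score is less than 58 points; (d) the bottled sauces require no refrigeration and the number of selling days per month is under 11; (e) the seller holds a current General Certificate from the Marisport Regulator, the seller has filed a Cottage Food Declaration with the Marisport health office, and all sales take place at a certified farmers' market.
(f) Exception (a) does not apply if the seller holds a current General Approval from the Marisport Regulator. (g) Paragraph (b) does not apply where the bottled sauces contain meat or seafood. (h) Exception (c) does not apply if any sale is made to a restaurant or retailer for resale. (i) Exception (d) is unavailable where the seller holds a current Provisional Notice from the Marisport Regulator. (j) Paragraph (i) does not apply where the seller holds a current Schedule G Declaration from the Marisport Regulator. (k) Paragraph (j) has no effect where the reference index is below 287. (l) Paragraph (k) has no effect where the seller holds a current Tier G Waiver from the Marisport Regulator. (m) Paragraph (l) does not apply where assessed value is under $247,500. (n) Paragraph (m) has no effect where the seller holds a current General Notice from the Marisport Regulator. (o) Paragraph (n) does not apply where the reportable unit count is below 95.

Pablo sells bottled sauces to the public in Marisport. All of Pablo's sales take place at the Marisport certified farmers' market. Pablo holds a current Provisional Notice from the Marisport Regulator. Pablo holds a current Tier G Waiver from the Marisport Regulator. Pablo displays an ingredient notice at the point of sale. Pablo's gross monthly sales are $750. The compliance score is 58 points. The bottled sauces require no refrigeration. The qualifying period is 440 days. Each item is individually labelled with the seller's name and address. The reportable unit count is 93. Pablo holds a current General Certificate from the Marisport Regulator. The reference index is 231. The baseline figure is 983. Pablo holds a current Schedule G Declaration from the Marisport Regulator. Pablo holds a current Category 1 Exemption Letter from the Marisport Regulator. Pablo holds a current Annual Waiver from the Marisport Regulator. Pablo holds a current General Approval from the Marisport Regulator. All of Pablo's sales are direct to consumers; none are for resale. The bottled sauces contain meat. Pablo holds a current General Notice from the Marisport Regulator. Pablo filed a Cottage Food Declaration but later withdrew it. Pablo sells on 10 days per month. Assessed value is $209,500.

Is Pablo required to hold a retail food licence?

Yes — Pablo must hold a retail food licence.

All of (a)'s requirements are met (the baseline figure is 983, meeting the 963 threshold; items are individually labelled; a current Category 1 Exemption Letter is held). But: (f) applies — a current General Approval is held. So (a) is unavailable.
Exception (b) is satisfied on its face — an ingredient notice is displayed; the qualifying period is 440 days, meeting the 365 days threshold; gross monthly sales are $750, less than the $1,000 limit. However, paragraph (g) must be considered: (g) applies — the bottled sauces contain meat. (b) is therefore removed.
Exception (c) does not apply: the compliance score is 58 points, not less than 58 points.
Exception (d): the bottled sauces are shelf-stable; the number of selling days per month is 10, under the 11 limit — every condition holds. However, paragraphs (i)–(o) must be considered: (i) applies — a current Provisional Notice is held. (j) would limit (i) — a current Schedule G Declaration is held — but (k) sets (j) aside: (k) is engaged — the reference index is 231, below the 287 limit. (l) would limit (k) — a current Tier G Waiver is held — but (m) sets (l) aside: (m) operates against (l): assessed value is $209,500, under the $247,500 limit. (n) would limit (m) — a current General Notice is held — but (o) sets (n) aside: (o) operates against (n): the reportable unit count is 93, below the 95 limit. Exception (d) does not apply.
Exception (e) requires that the seller has filed a Cottage Food Declaration with the Marisport health office; but the Cottage Food Declaration was withdrawn, so (e) is unavailable.
No exception applies. The general rule governs.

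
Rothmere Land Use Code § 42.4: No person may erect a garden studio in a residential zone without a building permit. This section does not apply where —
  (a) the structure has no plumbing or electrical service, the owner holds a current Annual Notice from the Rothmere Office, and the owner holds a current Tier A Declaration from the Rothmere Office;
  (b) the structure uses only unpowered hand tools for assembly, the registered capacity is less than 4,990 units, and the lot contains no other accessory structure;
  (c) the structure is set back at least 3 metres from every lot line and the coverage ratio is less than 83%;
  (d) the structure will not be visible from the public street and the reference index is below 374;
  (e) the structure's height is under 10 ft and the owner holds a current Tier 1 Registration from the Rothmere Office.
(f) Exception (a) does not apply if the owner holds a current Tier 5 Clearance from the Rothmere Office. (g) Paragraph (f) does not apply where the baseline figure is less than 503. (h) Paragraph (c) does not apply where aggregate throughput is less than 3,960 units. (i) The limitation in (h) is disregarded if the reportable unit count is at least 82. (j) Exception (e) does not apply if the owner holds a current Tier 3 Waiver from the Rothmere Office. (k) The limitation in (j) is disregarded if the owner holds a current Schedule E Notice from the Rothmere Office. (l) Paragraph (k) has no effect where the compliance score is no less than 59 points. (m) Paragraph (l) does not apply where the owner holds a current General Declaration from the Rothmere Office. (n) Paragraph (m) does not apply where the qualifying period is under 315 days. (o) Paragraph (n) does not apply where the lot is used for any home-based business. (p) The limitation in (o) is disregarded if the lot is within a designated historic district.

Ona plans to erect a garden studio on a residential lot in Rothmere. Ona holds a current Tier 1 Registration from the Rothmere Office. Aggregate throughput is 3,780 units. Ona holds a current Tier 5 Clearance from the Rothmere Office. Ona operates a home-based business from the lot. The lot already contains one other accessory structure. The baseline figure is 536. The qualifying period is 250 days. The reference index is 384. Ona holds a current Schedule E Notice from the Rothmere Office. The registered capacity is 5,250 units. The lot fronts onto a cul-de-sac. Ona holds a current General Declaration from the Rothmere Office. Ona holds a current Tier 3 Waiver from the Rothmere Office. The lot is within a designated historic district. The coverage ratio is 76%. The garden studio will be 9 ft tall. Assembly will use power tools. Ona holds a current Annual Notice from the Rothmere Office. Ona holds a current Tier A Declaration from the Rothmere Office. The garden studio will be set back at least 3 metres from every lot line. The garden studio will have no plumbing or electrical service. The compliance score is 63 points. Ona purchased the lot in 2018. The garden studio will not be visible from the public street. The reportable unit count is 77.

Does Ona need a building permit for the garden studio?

All of (a)'s requirements are met (there is no plumbing or electrical service; a current Annual Notice is held; a current Tier A Declaration is held). But: (f) operates against (a): a current Tier 5 Clearance is held. (g) is inapplicable (the baseline figure is 536, not less than 503), so (f) stands. Exception (a) does not apply.
Exception (b) requires that the structure uses only unpowered hand tools for assembly; but assembly uses power tools, so (b) is unavailable.
All of (c)'s requirements are met (the setback is at least 3 m on every side; the coverage ratio is 76%, less than the 83% limit). But applying paragraphs (h)–(i): (h) operates — aggregate throughput is 3,780 units, less than the 3,960 units limit. (i), which would lift (h), is not triggered — the reportable unit count is 77, short of 82. So (c) is unavailable.
Exception (d) does not apply: the reference index is 384, not below 374.
All of (e)'s requirements are met (the structure's height is 9 ft, under the 10 ft limit; a current Tier 1 Registration is held). But: (j) is triggered — a current Tier 3 Waiver is held. (k) operates (a current Schedule E Notice is held), but is itself disapplied by (l): (l) operates against (k): the compliance score is 63 points, meeting the 59 points threshold. (m) is engaged (a current General Declaration is held), but is overridden by (n): (n) operates — the qualifying period is 250 days, under the 315 days limit. (o) applies (a home-based business operates on the lot), but is itself disapplied by (p): (p) operates against (o): the lot is in a historic district. (e) is therefore removed.
No exception applies. The general rule governs.

Yes — Ona must obtain a building permit.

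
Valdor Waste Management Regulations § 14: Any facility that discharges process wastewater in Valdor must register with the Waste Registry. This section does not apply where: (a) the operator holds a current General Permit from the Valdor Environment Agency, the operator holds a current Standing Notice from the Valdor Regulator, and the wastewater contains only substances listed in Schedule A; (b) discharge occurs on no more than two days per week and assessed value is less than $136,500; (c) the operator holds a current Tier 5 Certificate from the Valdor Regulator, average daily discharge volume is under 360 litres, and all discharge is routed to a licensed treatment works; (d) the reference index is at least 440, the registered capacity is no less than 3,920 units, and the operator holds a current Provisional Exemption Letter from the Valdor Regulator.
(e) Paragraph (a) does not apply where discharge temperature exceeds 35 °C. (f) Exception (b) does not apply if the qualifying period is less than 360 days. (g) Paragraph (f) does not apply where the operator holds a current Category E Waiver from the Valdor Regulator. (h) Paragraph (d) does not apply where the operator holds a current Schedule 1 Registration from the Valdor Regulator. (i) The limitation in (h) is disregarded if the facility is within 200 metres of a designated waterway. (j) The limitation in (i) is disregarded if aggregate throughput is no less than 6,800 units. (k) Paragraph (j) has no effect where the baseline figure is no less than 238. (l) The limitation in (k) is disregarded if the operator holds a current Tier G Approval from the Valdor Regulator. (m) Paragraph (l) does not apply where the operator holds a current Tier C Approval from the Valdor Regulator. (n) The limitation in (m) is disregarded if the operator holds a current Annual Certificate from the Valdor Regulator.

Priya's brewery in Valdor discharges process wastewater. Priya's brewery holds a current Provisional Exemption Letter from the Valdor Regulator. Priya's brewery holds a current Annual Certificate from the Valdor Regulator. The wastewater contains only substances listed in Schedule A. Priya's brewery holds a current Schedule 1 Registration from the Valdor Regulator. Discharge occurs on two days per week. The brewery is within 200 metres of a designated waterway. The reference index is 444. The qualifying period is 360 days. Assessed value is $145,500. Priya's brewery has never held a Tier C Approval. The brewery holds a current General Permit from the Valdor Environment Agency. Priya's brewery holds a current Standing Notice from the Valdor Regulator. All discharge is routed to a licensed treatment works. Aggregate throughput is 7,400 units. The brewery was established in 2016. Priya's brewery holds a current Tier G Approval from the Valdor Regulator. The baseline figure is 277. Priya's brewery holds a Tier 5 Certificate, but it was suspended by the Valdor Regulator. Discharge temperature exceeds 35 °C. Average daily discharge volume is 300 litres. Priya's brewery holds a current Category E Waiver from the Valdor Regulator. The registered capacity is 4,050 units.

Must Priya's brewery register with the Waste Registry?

All of (a)'s requirements are met (a current General Permit is held; a current Standing Notice is held; the wastewater is Schedule-A-only). But: (e) operates against (a): discharge temperature exceeds 35 °C. (a) is therefore removed.
Exception (b) does not apply: assessed value is $145,500, not less than $136,500.
Exception (c) does not apply: there is no Tier 5 Certificate in force.
All of (d)'s requirements are met (the reference index is 444, meeting the 440 threshold; the registered capacity is 4,050 units, meeting the 3,920 units threshold; a current Provisional Exemption Letter is held). Turning to paragraphs (h)–(n): (h) operates against (d): a current Schedule 1 Registration is held. (i) applies (the brewery is within 200 m of a designated waterway), but is set aside by (j): (j) is engaged — aggregate throughput is 7,400 units, meeting the 6,800 units threshold. (k) would limit (j) — the baseline figure is 277, meeting the 238 threshold — but (l) sets (k) aside: (l) operates against (k): a current Tier G Approval is held. (m), which would lift (l), is not triggered — the Tier C Approval is not current. Exception (d) does not apply.
Every exception is unavailable, so the rule governs.

Yes — Priya's brewery must register with the Waste Registry.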